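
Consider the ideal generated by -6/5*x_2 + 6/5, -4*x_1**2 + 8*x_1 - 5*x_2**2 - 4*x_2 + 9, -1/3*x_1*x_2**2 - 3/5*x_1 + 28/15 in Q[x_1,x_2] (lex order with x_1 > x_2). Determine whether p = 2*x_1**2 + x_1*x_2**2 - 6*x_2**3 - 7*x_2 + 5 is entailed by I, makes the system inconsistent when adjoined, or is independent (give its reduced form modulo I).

Adjoining 2*x_1**2 + x_1*x_2**2 - 6*x_2**3 - 7*x_2 + 5 makes the ideal the whole ring: the system is inconsistent.

First compute the reduced Gröbner basis of I by Buchberger's algorithm.
f_1 = -6/5*x_2 + 6/5, LT = x_2.
f_2 = -4*x_1**2 + 8*x_1 - 5*x_2**2 - 4*x_2 + 9, LT = x_1**2.
f_3 = -1/3*x_1*x_2**2 - 3/5*x_1 + 28/15, LT = x_1*x_2**2.

S(f_1,f_3): lcm = x_1*x_2**2. S = -x_1*x_2 - 9/5*x_1 + 28/5.
  leading term x_1*x_2: subtract (5/6*x_1)·f_1 from -x_1*x_2 - 9/5*x_1 + 28/5 → -14/5*x_1 + 28/5
  leading term x_1: no divisor's leading term divides it; move -14/5*x_1 to the remainder.
  leading term 1: no divisor's leading term divides it; move 28/5 to the remainder.
  remainder -14/5*x_1 + 28/5 ≠ 0; add h_4 = -14/5*x_1 + 28/5 to the basis.

The other S-polynomials (S(f_1,f_2), S(f_2,f_3), S(f_1,h_4), S(f_2,h_4), S(f_3,h_4)) all reduce to 0 modulo the current basis, so we have a Gröbner basis.
Inter-reduce: drop elements whose leading term is divisible by another's, tail-reduce, and make monic.
Reduced Gröbner basis: {x_1 - 2, x_2 - 1}.
Label its elements g_1 = x_1 - 2, g_2 = x_2 - 1.

Reduce p = 2*x_1**2 + x_1*x_2**2 - 6*x_2**3 - 7*x_2 + 5 modulo G:
  leading term x_1**2: subtract (2*x_1)·g_1 from 2*x_1**2 + x_1*x_2**2 - 6*x_2**3 - 7*x_2 + 5 → x_1*x_2**2 + 4*x_1 - 6*x_2**3 - 7*x_2 + 5
  leading term x_1*x_2**2: subtract (x_2**2)·g_1 from x_1*x_2**2 + 4*x_1 - 6*x_2**3 - 7*x_2 + 5 → 4*x_1 - 6*x_2**3 + 2*x_2**2 - 7*x_2 + 5
  leading term x_1: subtract (4)·g_1 from 4*x_1 - 6*x_2**3 + 2*x_2**2 - 7*x_2 + 5 → -6*x_2**3 + 2*x_2**2 - 7*x_2 + 13
  leading term x_2**3: subtract (-6*x_2**2)·g_2 from -6*x_2**3 + 2*x_2**2 - 7*x_2 + 13 → -4*x_2**2 - 7*x_2 + 13
  leading term x_2**2: subtract (-4*x_2)·g_2 from -4*x_2**2 - 7*x_2 + 13 → -11*x_2 + 13
  leading term x_2: subtract (-11)·g_2 from -11*x_2 + 13 → 2
  leading term 1: no divisor's leading term divides it; move 2 to the remainder.
  normal form = 2.
The normal form is nonzero, so p ∉ I. Since p minus its normal form lies in I, I + (p) = I + (r) where r = 2; decide whether this ideal is the whole ring.
Here r = 2 is a nonzero constant, hence a unit: 1 ∈ I + (p), the Gröbner basis of I + (p) is {1}, and the enlarged system has no common solution — adjoining p is inconsistent.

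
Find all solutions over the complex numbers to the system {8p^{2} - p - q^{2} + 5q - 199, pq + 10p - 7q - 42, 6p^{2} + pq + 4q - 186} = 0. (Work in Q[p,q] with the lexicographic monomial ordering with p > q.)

{(5, 4)}

Compute a lex Gröbner basis by Buchberger's algorithm.
f_1 = 8p^{2} - p - q^{2} + 5q - 199, LT = p^{2}.
f_2 = pq + 10p - 7q - 42, LT = pq.
f_3 = 6p^{2} + pq + 4q - 186, LT = p^{2}.

S(f_1,f_2): lcm = p^{2}q. S = -10p^{2} + \tfrac{55}{8}pq + 42p - \tfrac{1}{8}q^{3} + \tfrac{5}{8}q^{2} - \tfrac{199}{8}q.
  reduce S modulo (f_1, f_2, f_3):
  remainder -28p - \tfrac{1}{8}q^{3} - \tfrac{5}{8}q^{2} + \tfrac{59}{2}q + 40 ≠ 0; add h_4 = -28p - \tfrac{1}{8}q^{3} - \tfrac{5}{8}q^{2} + \tfrac{59}{2}q + 40 to the basis.

S(f_1,f_3): lcm = p^{2}. S = -\tfrac{1}{6}pq - \tfrac{1}{8}p - \tfrac{1}{8}q^{2} - \tfrac{1}{24}q + \tfrac{49}{8}.
  reduce S modulo (f_1, f_2, f_3, h_4):
  remainder -\tfrac{37}{5376}q^{3} - \tfrac{857}{5376}q^{2} + \tfrac{559}{1344}q + \tfrac{223}{168} ≠ 0; add h_5 = -\tfrac{37}{5376}q^{3} - \tfrac{857}{5376}q^{2} + \tfrac{559}{1344}q + \tfrac{223}{168} to the basis.

S(f_2,f_3): lcm = p^{2}q. S = 10p^{2} - \tfrac{1}{6}pq^{2} - 7pq - 42p - \tfrac{2}{3}q^{2} + 31q.
  reduce S modulo (f_1, f_2, f_3, h_4, h_5):
  remainder \tfrac{97}{222}q^{2} - \tfrac{1079}{111}q + \tfrac{1180}{37} ≠ 0; add h_6 = \tfrac{97}{222}q^{2} - \tfrac{1079}{111}q + \tfrac{1180}{37} to the basis.

S(f_2,h_5): lcm = pq^{3}. S = -\tfrac{487}{37}pq^{2} + \tfrac{2236}{37}pq + \tfrac{7136}{37}p - 7q^{3} - 42q^{2}.
  reduce S modulo (f_1, f_2, f_3, h_4, h_5, h_6):
  remainder -\tfrac{12486544}{3589}q + \tfrac{49946176}{3589} ≠ 0; add h_7 = -\tfrac{12486544}{3589}q + \tfrac{49946176}{3589} to the basis.

The other S-polynomials (S(f_1,h_4), S(f_2,h_4), S(f_3,h_4), S(f_1,h_5), S(f_3,h_5), S(h_4,h_5), S(f_1,h_6), S(f_2,h_6), S(f_3,h_6), S(h_4,h_6), S(h_5,h_6), S(f_1,h_7), S(f_2,h_7), S(f_3,h_7), S(h_4,h_7), S(h_5,h_7), S(h_6,h_7)) all reduce to 0 modulo the current basis, so we have a Gröbner basis.
Inter-reduce: drop elements whose leading term is divisible by another's, tail-reduce, and make monic.
Reduced Gröbner basis: {p - 5, q - 4}.

Since the basis is lex-ordered, q - 4 is univariate in q. Its roots are {4}. Back-substituting each root into the other basis elements fixes the other coordinates.
  q = 4: the earlier basis element becomes p - 5 = 0, giving p = 5 — point (5, 4).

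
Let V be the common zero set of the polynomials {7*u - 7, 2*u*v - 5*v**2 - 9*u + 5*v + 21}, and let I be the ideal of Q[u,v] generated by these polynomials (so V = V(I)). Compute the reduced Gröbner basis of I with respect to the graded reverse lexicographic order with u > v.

f_1 = 7*u - 7, LT = u.
f_2 = 2*u*v - 5*v**2 - 9*u + 5*v + 21, LT = u*v.

S(f_1,f_2): lcm = u*v. S = 5/2*v**2 + 9/2*u - 7/2*v - 21/2.
  reduce S modulo (f_1, f_2):
  remainder 5/2*v**2 - 7/2*v - 6 ≠ 0; add g_3 = 5/2*v**2 - 7/2*v - 6 to the basis.

The other S-polynomials (S(f_1,g_3), S(f_2,g_3)) all reduce to 0 modulo the current basis, so we have a Gröbner basis.
Inter-reduce: drop elements whose leading term is divisible by another's, tail-reduce, and make monic.

G = {v**2 - 7/5*v - 12/5, u - 1}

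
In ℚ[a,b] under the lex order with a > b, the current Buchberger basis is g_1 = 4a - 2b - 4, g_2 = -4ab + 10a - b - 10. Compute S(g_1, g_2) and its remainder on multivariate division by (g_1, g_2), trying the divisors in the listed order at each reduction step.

lcm(LM(g_1), LM(g_2)) = ab.
S = (lcm/LT(g_1))·g_1 − (lcm/LT(g_2))·g_2 = 5/2a - ½b² - 5/4b - 5/2.
Reduce S modulo (g_1, g_2) in that order:
  leading term a: subtract (⅝)·g_1 from 5/2a - ½b² - 5/4b - 5/2 → -½b²
  leading term b²: no divisor's leading term divides it; move -½b² to the remainder.
The remainder -½b² is nonzero, so it would be added as the next basis element.

S(g_1, g_2) = 5/2a - ½b² - 5/4b - 5/2; remainder on division = -½b².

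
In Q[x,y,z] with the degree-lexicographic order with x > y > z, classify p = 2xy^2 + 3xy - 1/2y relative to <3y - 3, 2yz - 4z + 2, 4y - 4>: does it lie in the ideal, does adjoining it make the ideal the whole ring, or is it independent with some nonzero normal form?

First compute the reduced Gröbner basis of I by Buchberger's algorithm.
f_1 = 3y - 3, LT = y.
f_2 = 2yz - 4z + 2, LT = yz.
f_3 = 4y - 4, LT = y.

S(f_1,f_2): lcm = yz. S = z - 1.
  leading term z: no divisor's leading term divides it; move z to the remainder.
  leading term 1: no divisor's leading term divides it; move -1 to the remainder.
  remainder z - 1 ≠ 0; add h_4 = z - 1 to the basis.

The other S-polynomials (S(f_1,f_3), S(f_2,f_3), S(f_1,h_4), S(f_2,h_4), S(f_3,h_4)) all reduce to 0 modulo the current basis, so we have a Gröbner basis.
Inter-reduce: drop elements whose leading term is divisible by another's, tail-reduce, and make monic.
Reduced Gröbner basis: {y - 1, z - 1}.
Label its elements g_1 = y - 1, g_2 = z - 1.

Reduce p = 2xy^2 + 3xy - 1/2y modulo G:
  leading term xy^2: subtract (2xy)·g_1 from 2xy^2 + 3xy - 1/2y → 5xy - 1/2y
  leading term xy: subtract (5x)·g_1 from 5xy - 1/2y → 5x - 1/2y
  leading term x: no divisor's leading term divides it; move 5x to the remainder.
  leading term y: subtract (-1/2)·g_1 from -1/2y → -1/2
  leading term 1: no divisor's leading term divides it; move -1/2 to the remainder.
  normal form = 5x - 1/2.
The normal form is nonzero, so p ∉ I. Since p minus its normal form lies in I, I + (p) = I + (r) where r = 5x - 1/2; decide whether this ideal is the whole ring.
Run Buchberger on G together with r (pairs among the g_i already reduce to 0 since G is a Gröbner basis):
g_1 = y - 1, LT = y.
g_2 = z - 1, LT = z.
r = 5x - 1/2, LT = x.

The S-polynomials (S(g_1,g_2), S(g_1,r), S(g_2,r)) all reduce to 0 modulo the current basis, so we have a Gröbner basis.
Inter-reduce: drop elements whose leading term is divisible by another's, tail-reduce, and make monic.
Reduced Gröbner basis: {x - 1/10, y - 1, z - 1}.
The reduced Gröbner basis of I + (p) is {x - 1/10, y - 1, z - 1} ≠ {1}, a proper ideal, so the enlarged system stays consistent: p is independent of I, with normal form 5x - 1/2.

2xy^2 + 3xy - 1/2y is independent of I; its normal form modulo I is 5x - 1/2.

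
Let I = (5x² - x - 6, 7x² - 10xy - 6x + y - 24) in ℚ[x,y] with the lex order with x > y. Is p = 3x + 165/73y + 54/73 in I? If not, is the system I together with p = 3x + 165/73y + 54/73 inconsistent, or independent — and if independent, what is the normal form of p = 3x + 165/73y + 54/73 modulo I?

3x + 165/73y + 54/73 lies in I (it reduces to 0).

First compute the reduced Gröbner basis of I by Buchberger's algorithm.
f_1 = 5x² - x - 6, LT = x².
f_2 = 7x² - 10xy - 6x + y - 24, LT = x².

S(f_1,f_2): lcm = x². S = 10/7xy + 23/35x - 1/7y + 78/35.
  leading term xy: no divisor's leading term divides it; move 10/7xy to the remainder.
  leading term x: no divisor's leading term divides it; move 23/35x to the remainder.
  leading term y: no divisor's leading term divides it; move -1/7y to the remainder.
  leading term 1: no divisor's leading term divides it; move 78/35 to the remainder.
  remainder 10/7xy + 23/35x - 1/7y + 78/35 ≠ 0; add h_3 = 10/7xy + 23/35x - 1/7y + 78/35 to the basis.

S(f_1,h_3): lcm = x²y. S = -23/50x² - 1/10xy - 39/25x - 6/5y.
  leading term x²: subtract (-23/250)·f_1 from -23/50x² - 1/10xy - 39/25x - 6/5y → -1/10xy - 413/250x - 6/5y - 69/125
  leading term xy: subtract (-7/100)·h_3 from -1/10xy - 413/250x - 6/5y - 69/125 → -803/500x - 121/100y - 99/250
  leading term x: no divisor's leading term divides it; move -803/500x to the remainder.
  leading term y: no divisor's leading term divides it; move -121/100y to the remainder.
  leading term 1: no divisor's leading term divides it; move -99/250 to the remainder.
  remainder -803/500x - 121/100y - 99/250 ≠ 0; add h_4 = -803/500x - 121/100y - 99/250 to the basis.

S(h_3,h_4): lcm = xy. S = 23/50x - 55/73y² - 253/730y + 39/25.
  leading term x: subtract (-230/803)·h_4 from 23/50x - 55/73y² - 253/730y + 39/25 → -55/73y² - 253/365y + 528/365
  leading term y²: no divisor's leading term divides it; move -55/73y² to the remainder.
  leading term y: no divisor's leading term divides it; move -253/365y to the remainder.
  leading term 1: no divisor's leading term divides it; move 528/365 to the remainder.
  remainder -55/73y² - 253/365y + 528/365 ≠ 0; add h_5 = -55/73y² - 253/365y + 528/365 to the basis.

The other S-polynomials (S(f_2,h_3), S(f_1,h_4), S(f_2,h_4), S(f_1,h_5), S(f_2,h_5), S(h_3,h_5), S(h_4,h_5)) all reduce to 0 modulo the current basis, so we have a Gröbner basis.
Inter-reduce: drop elements whose leading term is divisible by another's, tail-reduce, and make monic.
Reduced Gröbner basis: {x + 55/73y + 18/73, y² + 23/25y - 48/25}.
Label its elements g_1 = x + 55/73y + 18/73, g_2 = y² + 23/25y - 48/25.

Reduce p = 3x + 165/73y + 54/73 modulo G:
  leading term x: subtract (3)·g_1 from 3x + 165/73y + 54/73 → 0
  normal form = 0.
Since the normal form is 0, p ∈ I.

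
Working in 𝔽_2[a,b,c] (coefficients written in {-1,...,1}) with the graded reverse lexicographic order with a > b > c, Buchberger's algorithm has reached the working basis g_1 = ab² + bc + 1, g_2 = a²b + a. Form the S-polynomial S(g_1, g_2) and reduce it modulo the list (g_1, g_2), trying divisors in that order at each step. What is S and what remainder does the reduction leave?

S(g_1, g_2) = abc + ab + a; remainder on division = abc + ab + a.

lcm(LM(g_1), LM(g_2)) = a²b².
S = (lcm/LT(g_1))·g_1 − (lcm/LT(g_2))·g_2 = abc + ab + a.
Reduce S modulo (g_1, g_2) in that order:
  leading term abc: no divisor's leading term divides it; move abc to the remainder.
  leading term ab: no divisor's leading term divides it; move ab to the remainder.
  leading term a: no divisor's leading term divides it; move a to the remainder.
The remainder abc + ab + a is nonzero, so it would be added as the next basis element.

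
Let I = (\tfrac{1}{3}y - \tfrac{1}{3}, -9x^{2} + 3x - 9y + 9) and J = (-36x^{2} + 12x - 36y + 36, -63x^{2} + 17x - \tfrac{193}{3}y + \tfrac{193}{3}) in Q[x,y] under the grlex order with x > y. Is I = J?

No, the ideals differ.

Equality of ideals is decidable: compute both reduced Gröbner bases (unique for the ordering) and check whether they agree.
Buchberger on the first generating set:
f_1 = \tfrac{1}{3}y - \tfrac{1}{3}, LT = y.
f_2 = -9x^{2} + 3x - 9y + 9, LT = x^{2}.

S(f_1,f_2): leading monomials are coprime, so the S-polynomial reduces to 0 (Buchberger's first criterion).
Every S-polynomial of the final basis reduces to 0, so we have a Gröbner basis.
Inter-reduce: drop elements whose leading term is divisible by another's, tail-reduce, and make monic.
Reduced Gröbner basis: {x^{2} - \tfrac{1}{3}x, y - 1}.

Buchberger on the second generating set:
h_1 = -36x^{2} + 12x - 36y + 36, LT = x^{2}.
h_2 = -63x^{2} + 17x - \tfrac{193}{3}y + \tfrac{193}{3}, LT = x^{2}.

S(h_1,h_2): lcm = x^{2}. S = -\tfrac{4}{63}x - \tfrac{4}{189}y + \tfrac{4}{189}.
  leading term x: no divisor's leading term divides it; move -\tfrac{4}{63}x to the remainder.
  leading term y: no divisor's leading term divides it; move -\tfrac{4}{189}y to the remainder.
  leading term 1: no divisor's leading term divides it; move \tfrac{4}{189} to the remainder.
  remainder -\tfrac{4}{63}x - \tfrac{4}{189}y + \tfrac{4}{189} ≠ 0; add k_3 = -\tfrac{4}{63}x - \tfrac{4}{189}y + \tfrac{4}{189} to the basis.

S(h_1,k_3): lcm = x^{2}. S = -\tfrac{1}{3}xy + y - 1.
  leading term xy: subtract (\tfrac{21}{4}y)·k_3 from -\tfrac{1}{3}xy + y - 1 → \tfrac{1}{9}y^{2} + \tfrac{8}{9}y - 1
  leading term y^{2}: no divisor's leading term divides it; move \tfrac{1}{9}y^{2} to the remainder.
  leading term y: no divisor's leading term divides it; move \tfrac{8}{9}y to the remainder.
  leading term 1: no divisor's leading term divides it; move -1 to the remainder.
  remainder \tfrac{1}{9}y^{2} + \tfrac{8}{9}y - 1 ≠ 0; add k_4 = \tfrac{1}{9}y^{2} + \tfrac{8}{9}y - 1 to the basis.

S(h_2,k_3): lcm = x^{2}. S = -\tfrac{1}{3}xy + \tfrac{4}{63}x + \tfrac{193}{189}y - \tfrac{193}{189}.
  leading term xy: subtract (\tfrac{21}{4}y)·k_3 from -\tfrac{1}{3}xy + \tfrac{4}{63}x + \tfrac{193}{189}y - \tfrac{193}{189} → \tfrac{1}{9}y^{2} + \tfrac{4}{63}x + \tfrac{172}{189}y - \tfrac{193}{189}
  leading term y^{2}: subtract (1)·k_4 from \tfrac{1}{9}y^{2} + \tfrac{4}{63}x + \tfrac{172}{189}y - \tfrac{193}{189} → \tfrac{4}{63}x + \tfrac{4}{189}y - \tfrac{4}{189}
  leading term x: subtract (-1)·k_3 from \tfrac{4}{63}x + \tfrac{4}{189}y - \tfrac{4}{189} → 0
  remainder 0.

S(h_1,k_4): leading monomials are coprime, so the S-polynomial reduces to 0 (Buchberger's first criterion).
S(h_2,k_4): leading monomials are coprime, so the S-polynomial reduces to 0 (Buchberger's first criterion).
S(k_3,k_4): leading monomials are coprime, so the S-polynomial reduces to 0 (Buchberger's first criterion).
Every S-polynomial of the final basis reduces to 0, so we have a Gröbner basis.
Inter-reduce: drop elements whose leading term is divisible by another's, tail-reduce, and make monic.
Reduced Gröbner basis: {y^{2} + 8y - 9, x + \tfrac{1}{3}y - \tfrac{1}{3}}.

Since the reduced bases disagree, the two ideals are not the same.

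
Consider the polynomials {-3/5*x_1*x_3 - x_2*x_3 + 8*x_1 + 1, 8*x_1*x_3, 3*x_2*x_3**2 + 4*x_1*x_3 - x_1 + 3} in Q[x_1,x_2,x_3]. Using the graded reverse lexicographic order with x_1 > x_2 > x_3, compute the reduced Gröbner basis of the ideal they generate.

G = {x_1, x_2 + 1, x_3 + 1}

Buchberger's algorithm terminates because the ascending chain of leading-term ideals stabilizes.

f_1 = -3/5*x_1*x_3 - x_2*x_3 + 8*x_1 + 1, LT = x_1*x_3.
f_2 = 8*x_1*x_3, LT = x_1*x_3.
f_3 = 3*x_2*x_3**2 + 4*x_1*x_3 - x_1 + 3, LT = x_2*x_3**2.

S(f_1,f_2): lcm = x_1*x_3. S = 5/3*x_2*x_3 - 40/3*x_1 - 5/3.
  leading term x_2*x_3: no divisor's leading term divides it; move 5/3*x_2*x_3 to the remainder.
  leading term x_1: no divisor's leading term divides it; move -40/3*x_1 to the remainder.
  leading term 1: no divisor's leading term divides it; move -5/3 to the remainder.
  remainder 5/3*x_2*x_3 - 40/3*x_1 - 5/3 ≠ 0; add g_4 = 5/3*x_2*x_3 - 40/3*x_1 - 5/3 to the basis.

S(f_1,f_3): lcm = x_1*x_2*x_3**2. S = 5/3*x_2**2*x_3**2 - 4/3*x_1**2*x_3 - 40/3*x_1*x_2*x_3 + 1/3*x_1**2 - 5/3*x_2*x_3 - x_1.
  leading term x_2**2*x_3**2: subtract (5/9*x_2)·f_3 from 5/3*x_2**2*x_3**2 - 4/3*x_1**2*x_3 - 40/3*x_1*x_2*x_3 + 1/3*x_1**2 - 5/3*x_2*x_3 - x_1 → -4/3*x_1**2*x_3 - 140/9*x_1*x_2*x_3 + 1/3*x_1**2 + 5/9*x_1*x_2 - 5/3*x_2*x_3 - x_1 - 5/3*x_2
  leading term x_1**2*x_3: subtract (20/9*x_1)·f_1 from -4/3*x_1**2*x_3 - 140/9*x_1*x_2*x_3 + 1/3*x_1**2 + 5/9*x_1*x_2 - 5/3*x_2*x_3 - x_1 - 5/3*x_2 → -40/3*x_1*x_2*x_3 - 157/9*x_1**2 + 5/9*x_1*x_2 - 5/3*x_2*x_3 - 29/9*x_1 - 5/3*x_2
  leading term x_1*x_2*x_3: subtract (200/9*x_2)·f_1 from -40/3*x_1*x_2*x_3 - 157/9*x_1**2 + 5/9*x_1*x_2 - 5/3*x_2*x_3 - 29/9*x_1 - 5/3*x_2 → 200/9*x_2**2*x_3 - 157/9*x_1**2 - 1595/9*x_1*x_2 - 5/3*x_2*x_3 - 29/9*x_1 - 215/9*x_2
  leading term x_2**2*x_3: subtract (40/3*x_2)·g_4 from 200/9*x_2**2*x_3 - 157/9*x_1**2 - 1595/9*x_1*x_2 - 5/3*x_2*x_3 - 29/9*x_1 - 215/9*x_2 → -157/9*x_1**2 + 5/9*x_1*x_2 - 5/3*x_2*x_3 - 29/9*x_1 - 5/3*x_2
  leading term x_1**2: no divisor's leading term divides it; move -157/9*x_1**2 to the remainder.
  leading term x_1*x_2: no divisor's leading term divides it; move 5/9*x_1*x_2 to the remainder.
  leading term x_2*x_3: subtract (-1)·g_4 from -5/3*x_2*x_3 - 29/9*x_1 - 5/3*x_2 → -149/9*x_1 - 5/3*x_2 - 5/3
  leading term x_1: no divisor's leading term divides it; move -149/9*x_1 to the remainder.
  leading term x_2: no divisor's leading term divides it; move -5/3*x_2 to the remainder.
  leading term 1: no divisor's leading term divides it; move -5/3 to the remainder.
  remainder -157/9*x_1**2 + 5/9*x_1*x_2 - 149/9*x_1 - 5/3*x_2 - 5/3 ≠ 0; add g_5 = -157/9*x_1**2 + 5/9*x_1*x_2 - 149/9*x_1 - 5/3*x_2 - 5/3 to the basis.

S(f_2,f_3): lcm = x_1*x_2*x_3**2. S = -4/3*x_1**2*x_3 + 1/3*x_1**2 - x_1.
  leading term x_1**2*x_3: subtract (20/9*x_1)·f_1 from -4/3*x_1**2*x_3 + 1/3*x_1**2 - x_1 → 20/9*x_1*x_2*x_3 - 157/9*x_1**2 - 29/9*x_1
  leading term x_1*x_2*x_3: subtract (-100/27*x_2)·f_1 from 20/9*x_1*x_2*x_3 - 157/9*x_1**2 - 29/9*x_1 → -100/27*x_2**2*x_3 - 157/9*x_1**2 + 800/27*x_1*x_2 - 29/9*x_1 + 100/27*x_2
  leading term x_2**2*x_3: subtract (-20/9*x_2)·g_4 from -100/27*x_2**2*x_3 - 157/9*x_1**2 + 800/27*x_1*x_2 - 29/9*x_1 + 100/27*x_2 → -157/9*x_1**2 - 29/9*x_1
  leading term x_1**2: subtract (1)·g_5 from -157/9*x_1**2 - 29/9*x_1 → -5/9*x_1*x_2 + 40/3*x_1 + 5/3*x_2 + 5/3
  leading term x_1*x_2: no divisor's leading term divides it; move -5/9*x_1*x_2 to the remainder.
  leading term x_1: no divisor's leading term divides it; move 40/3*x_1 to the remainder.
  leading term x_2: no divisor's leading term divides it; move 5/3*x_2 to the remainder.
  leading term 1: no divisor's leading term divides it; move 5/3 to the remainder.
  remainder -5/9*x_1*x_2 + 40/3*x_1 + 5/3*x_2 + 5/3 ≠ 0; add g_6 = -5/9*x_1*x_2 + 40/3*x_1 + 5/3*x_2 + 5/3 to the basis.

S(f_1,g_4): lcm = x_1*x_2*x_3. S = 5/3*x_2**2*x_3 + 8*x_1**2 - 40/3*x_1*x_2 + x_1 - 5/3*x_2.
  leading term x_2**2*x_3: subtract (x_2)·g_4 from 5/3*x_2**2*x_3 + 8*x_1**2 - 40/3*x_1*x_2 + x_1 - 5/3*x_2 → 8*x_1**2 + x_1
  leading term x_1**2: subtract (-72/157)·g_5 from 8*x_1**2 + x_1 → 40/157*x_1*x_2 - 1035/157*x_1 - 120/157*x_2 - 120/157
  leading term x_1*x_2: subtract (-72/157)·g_6 from 40/157*x_1*x_2 - 1035/157*x_1 - 120/157*x_2 - 120/157 → -75/157*x_1
  leading term x_1: no divisor's leading term divides it; move -75/157*x_1 to the remainder.
  remainder -75/157*x_1 ≠ 0; add g_7 = -75/157*x_1 to the basis.

S(f_3,g_4): lcm = x_2*x_3**2. S = 28/3*x_1*x_3 - 1/3*x_1 + x_3 + 1.
  leading term x_1*x_3: subtract (-140/9)·f_1 from 28/3*x_1*x_3 - 1/3*x_1 + x_3 + 1 → -140/9*x_2*x_3 + 1117/9*x_1 + x_3 + 149/9
  leading term x_2*x_3: subtract (-28/3)·g_4 from -140/9*x_2*x_3 + 1117/9*x_1 + x_3 + 149/9 → -1/3*x_1 + x_3 + 1
  leading term x_1: subtract (157/225)·g_7 from -1/3*x_1 + x_3 + 1 → x_3 + 1
  leading term x_3: no divisor's leading term divides it; move x_3 to the remainder.
  leading term 1: no divisor's leading term divides it; move 1 to the remainder.
  remainder x_3 + 1 ≠ 0; add g_8 = x_3 + 1 to the basis.

S(g_5,g_6): lcm = x_1**2*x_2. S = -5/157*x_1*x_2**2 + 24*x_1**2 + 620/157*x_1*x_2 + 15/157*x_2**2 + 3*x_1 + 15/157*x_2.
  leading term x_1*x_2**2: subtract (9/157*x_2)·g_6 from -5/157*x_1*x_2**2 + 24*x_1**2 + 620/157*x_1*x_2 + 15/157*x_2**2 + 3*x_1 + 15/157*x_2 → 24*x_1**2 + 500/157*x_1*x_2 + 3*x_1
  leading term x_1**2: subtract (-216/157)·g_5 from 24*x_1**2 + 500/157*x_1*x_2 + 3*x_1 → 620/157*x_1*x_2 - 3105/157*x_1 - 360/157*x_2 - 360/157
  leading term x_1*x_2: subtract (-1116/157)·g_6 from 620/157*x_1*x_2 - 3105/157*x_1 - 360/157*x_2 - 360/157 → 75*x_1 + 1500/157*x_2 + 1500/157
  leading term x_1: subtract (-157)·g_7 from 75*x_1 + 1500/157*x_2 + 1500/157 → 1500/157*x_2 + 1500/157
  leading term x_2: no divisor's leading term divides it; move 1500/157*x_2 to the remainder.
  leading term 1: no divisor's leading term divides it; move 1500/157 to the remainder.
  remainder 1500/157*x_2 + 1500/157 ≠ 0; add g_9 = 1500/157*x_2 + 1500/157 to the basis.

The other S-polynomials (S(f_2,g_4), S(f_1,g_5), S(f_2,g_5), S(f_3,g_5), S(g_4,g_5), S(f_1,g_6), S(f_2,g_6), S(f_3,g_6), S(g_4,g_6), S(f_1,g_7), S(f_2,g_7), S(f_3,g_7), S(g_4,g_7), S(g_5,g_7), S(g_6,g_7), S(f_1,g_8), S(f_2,g_8), S(f_3,g_8), S(g_4,g_8), S(g_5,g_8), S(g_6,g_8), S(g_7,g_8), S(f_1,g_9), S(f_2,g_9), S(f_3,g_9), S(g_4,g_9), S(g_5,g_9), S(g_6,g_9), S(g_7,g_9), S(g_8,g_9)) all reduce to 0 modulo the current basis, so we have a Gröbner basis.
Inter-reduce: drop elements whose leading term is divisible by another's, tail-reduce, and make monic.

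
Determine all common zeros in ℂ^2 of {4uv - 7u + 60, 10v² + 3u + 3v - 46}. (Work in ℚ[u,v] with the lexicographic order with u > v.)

Compute a lex Gröbner basis by Buchberger's algorithm.
f_1 = 4uv - 7u + 60, LT = uv.
f_2 = 3u + 10v² + 3v - 46, LT = u.

S(f_1,f_2): lcm = uv. S = -7/4u - 10/3v³ - v² + 46/3v + 15.
  leading term u: subtract (-7/12)·f_2 from -7/4u - 10/3v³ - v² + 46/3v + 15 → -10/3v³ + 29/6v² + 205/12v - 71/6
  leading term v³: no divisor's leading term divides it; move -10/3v³ to the remainder.
  leading term v²: no divisor's leading term divides it; move 29/6v² to the remainder.
  leading term v: no divisor's leading term divides it; move 205/12v to the remainder.
  leading term 1: no divisor's leading term divides it; move -71/6 to the remainder.
  remainder -10/3v³ + 29/6v² + 205/12v - 71/6 ≠ 0; add h_3 = -10/3v³ + 29/6v² + 205/12v - 71/6 to the basis.

The other S-polynomials (S(f_1,h_3), S(f_2,h_3)) all reduce to 0 modulo the current basis, so we have a Gröbner basis.
Inter-reduce: drop elements whose leading term is divisible by another's, tail-reduce, and make monic.
Reduced Gröbner basis: {u + 10/3v² + v - 46/3, v³ - 29/20v² - 41/8v + 71/20}.

A lex Gröbner basis eliminates variables successively. Here v³ - 29/20v² - 41/8v + 71/20 depends only on v, with roots {-2, 69/40 - sqrt(1921)/40, sqrt(1921)/40 + 69/40}; lifting each root through the earlier basis elements recovers the full solutions.
  v = -2: the earlier basis element becomes u - 4 = 0, giving u = 4 — point (4, -2).
  v = 69/40 - sqrt(1921)/40: the earlier basis element becomes u - 5*sqrt(1921)/16 + 5/16 = 0, giving u = -5/16 + 5*sqrt(1921)/16 — point (-5/16 + 5*sqrt(1921)/16, 69/40 - sqrt(1921)/40).
  v = sqrt(1921)/40 + 69/40: the earlier basis element becomes u + 5/16 + 5*sqrt(1921)/16 = 0, giving u = -5*sqrt(1921)/16 - 5/16 — point (-5*sqrt(1921)/16 - 5/16, sqrt(1921)/40 + 69/40).
Substituting each solution back into the original system confirms all equations vanish.

{(4, -2), (-5/16 + 5*sqrt(1921)/16, 69/40 - sqrt(1921)/40), (-5*sqrt(1921)/16 - 5/16, sqrt(1921)/40 + 69/40)}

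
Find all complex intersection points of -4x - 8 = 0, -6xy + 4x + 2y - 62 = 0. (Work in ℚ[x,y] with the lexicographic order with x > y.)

Compute a lex Gröbner basis by Buchberger's algorithm.
f_1 = -4x - 8, LT = x.
f_2 = -6xy + 4x + 2y - 62, LT = xy.

S(f_1,f_2): lcm = xy. S = ⅔x + 7/3y - 31/3.
  leading term x: subtract (-⅙)·f_1 from ⅔x + 7/3y - 31/3 → 7/3y - 35/3
  leading term y: no divisor's leading term divides it; move 7/3y to the remainder.
  leading term 1: no divisor's leading term divides it; move -35/3 to the remainder.
  remainder 7/3y - 35/3 ≠ 0; add h_3 = 7/3y - 35/3 to the basis.

The other S-polynomials (S(f_1,h_3), S(f_2,h_3)) all reduce to 0 modulo the current basis, so we have a Gröbner basis.
Inter-reduce: drop elements whose leading term is divisible by another's, tail-reduce, and make monic.
Reduced Gröbner basis: {x + 2, y - 5}.

Elimination: the polynomial y - 5 lies in the elimination ideal for y, so y ∈ {5}. For each such y, the remaining basis elements (now univariate) give the rest of the solution.
  y = 5: the earlier basis element becomes x + 2 = 0, giving x = -2 — point (-2, 5).

{(-2, 5)}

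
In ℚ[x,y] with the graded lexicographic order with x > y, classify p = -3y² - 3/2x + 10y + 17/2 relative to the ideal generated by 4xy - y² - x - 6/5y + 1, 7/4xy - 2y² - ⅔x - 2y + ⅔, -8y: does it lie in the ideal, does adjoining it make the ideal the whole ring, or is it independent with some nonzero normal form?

Adjoining -3y² - 3/2x + 10y + 17/2 makes the ideal the whole ring: the system is inconsistent.

First compute the reduced Gröbner basis of I by Buchberger's algorithm.
f_1 = 4xy - y² - x - 6/5y + 1, LT = xy.
f_2 = 7/4xy - 2y² - ⅔x - 2y + ⅔, LT = xy.
f_3 = -8y, LT = y.

S(f_1,f_2): lcm = xy. S = 25/28y² + 11/84x + 59/70y - 11/84.
  leading term y²: subtract (-25/224y)·f_3 from 25/28y² + 11/84x + 59/70y - 11/84 → 11/84x + 59/70y - 11/84
  leading term x: no divisor's leading term divides it; move 11/84x to the remainder.
  leading term y: subtract (-59/560)·f_3 from 59/70y - 11/84 → -11/84
  leading term 1: no divisor's leading term divides it; move -11/84 to the remainder.
  remainder 11/84x - 11/84 ≠ 0; add h_4 = 11/84x - 11/84 to the basis.

The other S-polynomials (S(f_1,f_3), S(f_2,f_3), S(f_1,h_4), S(f_2,h_4), S(f_3,h_4)) all reduce to 0 modulo the current basis, so we have a Gröbner basis.
Inter-reduce: drop elements whose leading term is divisible by another's, tail-reduce, and make monic.
Reduced Gröbner basis: {x - 1, y}.
Label its elements g_1 = x - 1, g_2 = y.

Reduce p = -3y² - 3/2x + 10y + 17/2 modulo G:
  leading term y²: subtract (-3y)·g_2 from -3y² - 3/2x + 10y + 17/2 → -3/2x + 10y + 17/2
  leading term x: subtract (-3/2)·g_1 from -3/2x + 10y + 17/2 → 10y + 7
  leading term y: subtract (10)·g_2 from 10y + 7 → 7
  leading term 1: no divisor's leading term divides it; move 7 to the remainder.
  normal form = 7.
The normal form is nonzero, so p ∉ I. Since p minus its normal form lies in I, I + (p) = I + (r) where r = 7; decide whether this ideal is the whole ring.
Here r = 7 is a nonzero constant, hence a unit: 1 ∈ I + (p), the Gröbner basis of I + (p) is {1}, and the enlarged system has no common solution — adjoining p is inconsistent.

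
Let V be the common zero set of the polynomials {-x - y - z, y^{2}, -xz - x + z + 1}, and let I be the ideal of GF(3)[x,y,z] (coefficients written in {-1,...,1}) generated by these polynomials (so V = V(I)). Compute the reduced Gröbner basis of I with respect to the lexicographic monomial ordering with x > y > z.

f_1 = -x - y - z, LT = x.
f_2 = y^{2}, LT = y^{2}.
f_3 = -xz - x + z + 1, LT = xz.

S(f_1,f_3): lcm = xz. S = -x + yz + z^{2} + z + 1.
  leading term x: subtract (1)·f_1 from -x + yz + z^{2} + z + 1 → yz + y + z^{2} - z + 1
  leading term yz: no divisor's leading term divides it; move yz to the remainder.
  leading term y: no divisor's leading term divides it; move y to the remainder.
  leading term z^{2}: no divisor's leading term divides it; move z^{2} to the remainder.
  leading term z: no divisor's leading term divides it; move -z to the remainder.
  leading term 1: no divisor's leading term divides it; move 1 to the remainder.
  remainder yz + y + z^{2} - z + 1 ≠ 0; add g_4 = yz + y + z^{2} - z + 1 to the basis.

S(f_2,g_4): lcm = y^{2}z. S = -y^{2} - yz^{2} + yz - y.
  leading term y^{2}: subtract (-1)·f_2 from -y^{2} - yz^{2} + yz - y → -yz^{2} + yz - y
  leading term yz^{2}: subtract (-z)·g_4 from -yz^{2} + yz - y → -yz - y + z^{3} - z^{2} + z
  leading term yz: subtract (-1)·g_4 from -yz - y + z^{3} - z^{2} + z → z^{3} + 1
  leading term z^{3}: no divisor's leading term divides it; move z^{3} to the remainder.
  leading term 1: no divisor's leading term divides it; move 1 to the remainder.
  remainder z^{3} + 1 ≠ 0; add g_5 = z^{3} + 1 to the basis.

The other S-polynomials (S(f_1,f_2), S(f_2,f_3), S(f_1,g_4), S(f_3,g_4), S(f_1,g_5), S(f_2,g_5), S(f_3,g_5), S(g_4,g_5)) all reduce to 0 modulo the current basis, so we have a Gröbner basis.
Inter-reduce: drop elements whose leading term is divisible by another's, tail-reduce, and make monic.

G = {x + y + z, y^{2}, yz + y + z^{2} - z + 1, z^{3} + 1}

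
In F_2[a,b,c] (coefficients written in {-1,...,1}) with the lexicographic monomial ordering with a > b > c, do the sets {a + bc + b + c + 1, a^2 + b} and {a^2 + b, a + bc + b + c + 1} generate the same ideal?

Yes, the ideals are equal.

Since reduced Gröbner bases are canonical representatives of ideals under a given ordering, it suffices to compute and compare them.
Buchberger on the first generating set:
f_1 = a + bc + b + c + 1, LT = a.
f_2 = a^2 + b, LT = a^2.

S(f_1,f_2): lcm = a^2. S = abc + ab + ac + a + b.
  leading term abc: subtract (bc)·f_1 from abc + ab + ac + a + b → ab + ac + a + b^2c^2 + b^2c + bc^2 + bc + b
  leading term ab: subtract (b)·f_1 from ab + ac + a + b^2c^2 + b^2c + bc^2 + bc + b → ac + a + b^2c^2 + b^2 + bc^2
  leading term ac: subtract (c)·f_1 from ac + a + b^2c^2 + b^2 + bc^2 → a + b^2c^2 + b^2 + bc + c^2 + c
  leading term a: subtract (1)·f_1 from a + b^2c^2 + b^2 + bc + c^2 + c → b^2c^2 + b^2 + b + c^2 + 1
  leading term b^2c^2: no divisor's leading term divides it; move b^2c^2 to the remainder.
  leading term b^2: no divisor's leading term divides it; move b^2 to the remainder.
  leading term b: no divisor's leading term divides it; move b to the remainder.
  leading term c^2: no divisor's leading term divides it; move c^2 to the remainder.
  leading term 1: no divisor's leading term divides it; move 1 to the remainder.
  remainder b^2c^2 + b^2 + b + c^2 + 1 ≠ 0; add g_3 = b^2c^2 + b^2 + b + c^2 + 1 to the basis.

S(f_1,g_3): leading monomials are coprime, so the S-polynomial reduces to 0 (Buchberger's first criterion).
S(f_2,g_3): leading monomials are coprime, so the S-polynomial reduces to 0 (Buchberger's first criterion).
Every S-polynomial of the final basis reduces to 0, so we have a Gröbner basis.
Inter-reduce: drop elements whose leading term is divisible by another's, tail-reduce, and make monic.
Reduced Gröbner basis: {a + bc + b + c + 1, b^2c^2 + b^2 + b + c^2 + 1}.

Buchberger on the second generating set:
h_1 = a^2 + b, LT = a^2.
h_2 = a + bc + b + c + 1, LT = a.

S(h_1,h_2): lcm = a^2. S = abc + ab + ac + a + b.
  leading term abc: subtract (bc)·h_2 from abc + ab + ac + a + b → ab + ac + a + b^2c^2 + b^2c + bc^2 + bc + b
  leading term ab: subtract (b)·h_2 from ab + ac + a + b^2c^2 + b^2c + bc^2 + bc + b → ac + a + b^2c^2 + b^2 + bc^2
  leading term ac: subtract (c)·h_2 from ac + a + b^2c^2 + b^2 + bc^2 → a + b^2c^2 + b^2 + bc + c^2 + c
  leading term a: subtract (1)·h_2 from a + b^2c^2 + b^2 + bc + c^2 + c → b^2c^2 + b^2 + b + c^2 + 1
  leading term b^2c^2: no divisor's leading term divides it; move b^2c^2 to the remainder.
  leading term b^2: no divisor's leading term divides it; move b^2 to the remainder.
  leading term b: no divisor's leading term divides it; move b to the remainder.
  leading term c^2: no divisor's leading term divides it; move c^2 to the remainder.
  leading term 1: no divisor's leading term divides it; move 1 to the remainder.
  remainder b^2c^2 + b^2 + b + c^2 + 1 ≠ 0; add k_3 = b^2c^2 + b^2 + b + c^2 + 1 to the basis.

S(h_1,k_3): leading monomials are coprime, so the S-polynomial reduces to 0 (Buchberger's first criterion).
S(h_2,k_3): leading monomials are coprime, so the S-polynomial reduces to 0 (Buchberger's first criterion).
Every S-polynomial of the final basis reduces to 0, so we have a Gröbner basis.
Inter-reduce: drop elements whose leading term is divisible by another's, tail-reduce, and make monic.
Reduced Gröbner basis: {a + bc + b + c + 1, b^2c^2 + b^2 + b + c^2 + 1}.

These coincide, so the ideals are equal.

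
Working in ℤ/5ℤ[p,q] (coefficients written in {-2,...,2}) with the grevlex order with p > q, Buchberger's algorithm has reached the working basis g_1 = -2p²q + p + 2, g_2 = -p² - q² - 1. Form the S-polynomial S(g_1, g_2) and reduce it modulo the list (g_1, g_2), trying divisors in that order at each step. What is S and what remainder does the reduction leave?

S(g_1, g_2) = -q³ + 2p - q - 1; remainder on division = -q³ + 2p - q - 1.

lcm(LM(g_1), LM(g_2)) = p²q.
S = (lcm/LT(g_1))·g_1 − (lcm/LT(g_2))·g_2 = -q³ + 2p - q - 1.
Reduce S modulo (g_1, g_2) in that order:
  leading term q³: no divisor's leading term divides it; move -q³ to the remainder.
  leading term p: no divisor's leading term divides it; move 2p to the remainder.
  leading term q: no divisor's leading term divides it; move -q to the remainder.
  leading term 1: no divisor's leading term divides it; move -1 to the remainder.
The remainder -q³ + 2p - q - 1 is nonzero, so it would be added as the next basis element.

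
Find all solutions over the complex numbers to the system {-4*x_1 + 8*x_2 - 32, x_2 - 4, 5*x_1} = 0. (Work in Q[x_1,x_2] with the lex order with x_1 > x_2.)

Compute a lex Gröbner basis by Buchberger's algorithm.
f_1 = -4*x_1 + 8*x_2 - 32, LT = x_1.
f_2 = x_2 - 4, LT = x_2.
f_3 = 5*x_1, LT = x_1.

S(f_1,f_2): leading monomials are coprime, so the S-polynomial reduces to 0 (Buchberger's first criterion).
S(f_1,f_3): lcm = x_1. S = -2*x_2 + 8.
  leading term x_2: subtract (-2)·f_2 from -2*x_2 + 8 → 0
  remainder 0.

S(f_2,f_3): leading monomials are coprime, so the S-polynomial reduces to 0 (Buchberger's first criterion).
Every S-polynomial of the final basis reduces to 0, so we have a Gröbner basis.
Inter-reduce: drop elements whose leading term is divisible by another's, tail-reduce, and make monic.
Reduced Gröbner basis: {x_1, x_2 - 4}.

The lex basis is triangular: the last element involves only x_2. Solving x_2 - 4 = 0 gives x_2 ∈ {4}; substituting each value into the earlier elements determines the remaining variables.
  x_2 = 4: the earlier basis element becomes x_1 = 0, giving x_1 = 0 — point (0, 4).
Check: every point annihilates each of the original generators.
Zero-dimensionality of the ideal guarantees finitely many solutions over ℂ.

{(0, 4)}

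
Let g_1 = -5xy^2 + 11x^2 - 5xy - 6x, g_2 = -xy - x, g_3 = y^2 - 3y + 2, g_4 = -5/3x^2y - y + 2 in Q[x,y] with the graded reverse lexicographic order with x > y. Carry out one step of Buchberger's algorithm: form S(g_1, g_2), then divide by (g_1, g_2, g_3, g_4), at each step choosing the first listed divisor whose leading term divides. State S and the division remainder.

S(g_1, g_2) = -11/5x^2 + 6/5x; remainder on division = -11/5x^2 + 6/5x.

lcm(LM(g_1), LM(g_2)) = xy^2.
S = (lcm/LT(g_1))·g_1 − (lcm/LT(g_2))·g_2 = -11/5x^2 + 6/5x.
Reduce S modulo (g_1, g_2, g_3, g_4) in that order:
  leading term x^2: no divisor's leading term divides it; move -11/5x^2 to the remainder.
  leading term x: no divisor's leading term divides it; move 6/5x to the remainder.
The remainder -11/5x^2 + 6/5x is nonzero, so it would be added as the next basis element.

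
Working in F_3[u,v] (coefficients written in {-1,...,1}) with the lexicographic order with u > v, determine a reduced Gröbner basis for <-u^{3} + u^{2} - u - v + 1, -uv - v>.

f_1 = -u^{3} + u^{2} - u - v + 1, LT = u^{3}.
f_2 = -uv - v, LT = uv.

S(f_1,f_2): lcm = u^{3}v. S = u^{2}v + uv + v^{2} - v.
  reduce S modulo (f_1, f_2):
  remainder v^{2} - v ≠ 0; add g_3 = v^{2} - v to the basis.

The other S-polynomials (S(f_1,g_3), S(f_2,g_3)) all reduce to 0 modulo the current basis, so we have a Gröbner basis.

G = {u^{3} - u^{2} + u + v - 1, uv + v, v^{2} - v}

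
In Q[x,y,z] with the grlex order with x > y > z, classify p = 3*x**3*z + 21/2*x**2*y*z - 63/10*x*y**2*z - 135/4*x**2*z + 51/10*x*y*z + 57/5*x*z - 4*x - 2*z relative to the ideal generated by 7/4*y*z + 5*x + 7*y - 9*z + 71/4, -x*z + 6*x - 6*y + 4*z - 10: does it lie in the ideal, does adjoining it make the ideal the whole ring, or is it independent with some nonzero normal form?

First compute the reduced Gröbner basis of I by Buchberger's algorithm.
f_1 = 7/4*y*z + 5*x + 7*y - 9*z + 71/4, LT = y*z.
f_2 = -x*z + 6*x - 6*y + 4*z - 10, LT = x*z.

S(f_1,f_2): lcm = x*y*z. S = 20/7*x**2 + 10*x*y - 36/7*x*z - 6*y**2 + 4*y*z + 71/7*x - 10*y.
  leading term x**2: no divisor's leading term divides it; move 20/7*x**2 to the remainder.
  leading term x*y: no divisor's leading term divides it; move 10*x*y to the remainder.
  leading term x*z: subtract (36/7)·f_2 from -36/7*x*z - 6*y**2 + 4*y*z + 71/7*x - 10*y → -6*y**2 + 4*y*z - 145/7*x + 146/7*y - 144/7*z + 360/7
  leading term y**2: no divisor's leading term divides it; move -6*y**2 to the remainder.
  leading term y*z: subtract (16/7)·f_1 from 4*y*z - 145/7*x + 146/7*y - 144/7*z + 360/7 → -225/7*x + 34/7*y + 76/7
  leading term x: no divisor's leading term divides it; move -225/7*x to the remainder.
  leading term y: no divisor's leading term divides it; move 34/7*y to the remainder.
  leading term 1: no divisor's leading term divides it; move 76/7 to the remainder.
  remainder 20/7*x**2 + 10*x*y - 6*y**2 - 225/7*x + 34/7*y + 76/7 ≠ 0; add h_3 = 20/7*x**2 + 10*x*y - 6*y**2 - 225/7*x + 34/7*y + 76/7 to the basis.

The other S-polynomials (S(f_1,h_3), S(f_2,h_3)) all reduce to 0 modulo the current basis, so we have a Gröbner basis.
Inter-reduce: drop elements whose leading term is divisible by another's, tail-reduce, and make monic.
Reduced Gröbner basis: {x**2 + 7/2*x*y - 21/10*y**2 - 45/4*x + 17/10*y + 19/5, x*z - 6*x + 6*y - 4*z + 10, y*z + 20/7*x + 4*y - 36/7*z + 71/7}.
Label its elements g_1 = x**2 + 7/2*x*y - 21/10*y**2 - 45/4*x + 17/10*y + 19/5, g_2 = x*z - 6*x + 6*y - 4*z + 10, g_3 = y*z + 20/7*x + 4*y - 36/7*z + 71/7.

Reduce p = 3*x**3*z + 21/2*x**2*y*z - 63/10*x*y**2*z - 135/4*x**2*z + 51/10*x*y*z + 57/5*x*z - 4*x - 2*z modulo G:
  leading term x**3*z: subtract (3*x*z)·g_1 from 3*x**3*z + 21/2*x**2*y*z - 63/10*x*y**2*z - 135/4*x**2*z + 51/10*x*y*z + 57/5*x*z - 4*x - 2*z → -4*x - 2*z
  leading term x: no divisor's leading term divides it; move -4*x to the remainder.
  leading term z: no divisor's leading term divides it; move -2*z to the remainder.
  normal form = -4*x - 2*z.
The normal form is nonzero, so p ∉ I. Since p minus its normal form lies in I, I + (p) = I + (r) where r = -4*x - 2*z; decide whether this ideal is the whole ring.
Run Buchberger on G together with r (pairs among the g_i already reduce to 0 since G is a Gröbner basis):
g_1 = x**2 + 7/2*x*y - 21/10*y**2 - 45/4*x + 17/10*y + 19/5, LT = x**2.
g_2 = x*z - 6*x + 6*y - 4*z + 10, LT = x*z.
g_3 = y*z + 20/7*x + 4*y - 36/7*z + 71/7, LT = y*z.
r = -4*x - 2*z, LT = x.

S(g_1,r): lcm = x**2. S = 7/2*x*y - 1/2*x*z - 21/10*y**2 - 45/4*x + 17/10*y + 19/5.
  leading term x*y: subtract (-7/8*y)·r from 7/2*x*y - 1/2*x*z - 21/10*y**2 - 45/4*x + 17/10*y + 19/5 → -1/2*x*z - 21/10*y**2 - 7/4*y*z - 45/4*x + 17/10*y + 19/5
  leading term x*z: subtract (-1/2)·g_2 from -1/2*x*z - 21/10*y**2 - 7/4*y*z - 45/4*x + 17/10*y + 19/5 → -21/10*y**2 - 7/4*y*z - 57/4*x + 47/10*y - 2*z + 44/5
  leading term y**2: no divisor's leading term divides it; move -21/10*y**2 to the remainder.
  leading term y*z: subtract (-7/4)·g_3 from -7/4*y*z - 57/4*x + 47/10*y - 2*z + 44/5 → -37/4*x + 117/10*y - 11*z + 531/20
  leading term x: subtract (37/16)·r from -37/4*x + 117/10*y - 11*z + 531/20 → 117/10*y - 51/8*z + 531/20
  leading term y: no divisor's leading term divides it; move 117/10*y to the remainder.
  leading term z: no divisor's leading term divides it; move -51/8*z to the remainder.
  leading term 1: no divisor's leading term divides it; move 531/20 to the remainder.
  remainder -21/10*y**2 + 117/10*y - 51/8*z + 531/20 ≠ 0; add m_5 = -21/10*y**2 + 117/10*y - 51/8*z + 531/20 to the basis.

S(g_2,r): lcm = x*z. S = -1/2*z**2 - 6*x + 6*y - 4*z + 10.
  leading term z**2: no divisor's leading term divides it; move -1/2*z**2 to the remainder.
  leading term x: subtract (3/2)·r from -6*x + 6*y - 4*z + 10 → 6*y - z + 10
  leading term y: no divisor's leading term divides it; move 6*y to the remainder.
  leading term z: no divisor's leading term divides it; move -z to the remainder.
  leading term 1: no divisor's leading term divides it; move 10 to the remainder.
  remainder -1/2*z**2 + 6*y - z + 10 ≠ 0; add m_6 = -1/2*z**2 + 6*y - z + 10 to the basis.

The other S-polynomials (S(g_1,g_2), S(g_1,g_3), S(g_2,g_3), S(g_3,r), S(g_1,m_5), S(g_2,m_5), S(g_3,m_5), S(r,m_5), S(g_1,m_6), S(g_2,m_6), S(g_3,m_6), S(r,m_6), S(m_5,m_6)) all reduce to 0 modulo the current basis, so we have a Gröbner basis.
Inter-reduce: drop elements whose leading term is divisible by another's, tail-reduce, and make monic.
Reduced Gröbner basis: {y**2 - 39/7*y + 85/28*z - 177/14, y*z + 4*y - 46/7*z + 71/7, z**2 - 12*y + 2*z - 20, x + 1/2*z}.
The reduced Gröbner basis of I + (p) is {y**2 - 39/7*y + 85/28*z - 177/14, y*z + 4*y - 46/7*z + 71/7, z**2 - 12*y + 2*z - 20, x + 1/2*z} ≠ {1}, a proper ideal, so the enlarged system stays consistent: p is independent of I, with normal form -4*x - 2*z.

Ideal membership is decidable via reduction modulo a Gröbner basis.

3*x**3*z + 21/2*x**2*y*z - 63/10*x*y**2*z - 135/4*x**2*z + 51/10*x*y*z + 57/5*x*z - 4*x - 2*z is independent of I; its normal form modulo I is -4*x - 2*z.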